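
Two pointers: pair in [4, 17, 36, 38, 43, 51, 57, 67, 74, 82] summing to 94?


lo=0(4)+hi=9(82)=86
lo=1(17)+hi=9(82)=99
lo=1(17)+hi=8(74)=91
lo=2(36)+hi=8(74)=110
lo=2(36)+hi=7(67)=103
lo=2(36)+hi=6(57)=93
lo=3(38)+hi=6(57)=95
lo=3(38)+hi=5(51)=89
lo=4(43)+hi=5(51)=94

Yes: 43+51=94


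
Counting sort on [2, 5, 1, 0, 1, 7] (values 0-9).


Input: [2, 5, 1, 0, 1, 7]
Counts: [1, 2, 1, 0, 0, 1, 0, 1, 0, 0]

Sorted: [0, 1, 1, 2, 5, 7]


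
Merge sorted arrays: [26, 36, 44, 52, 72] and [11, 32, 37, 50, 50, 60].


Take 11 from B
Take 26 from A
Take 32 from B
Take 36 from A
Take 37 from B
Take 44 from A
Take 50 from B
Take 50 from B
Take 52 from A
Take 60 from B

Merged: [11, 26, 32, 36, 37, 44, 50, 50, 52, 60, 72]


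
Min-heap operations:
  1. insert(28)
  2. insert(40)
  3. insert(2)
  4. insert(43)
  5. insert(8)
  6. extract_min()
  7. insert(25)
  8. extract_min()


insert(28) -> [28]
insert(40) -> [28, 40]
insert(2) -> [2, 40, 28]
insert(43) -> [2, 40, 28, 43]
insert(8) -> [2, 8, 28, 43, 40]
extract_min()->2, [8, 40, 28, 43]
insert(25) -> [8, 25, 28, 43, 40]
extract_min()->8, [25, 40, 28, 43]

Final heap: [25, 40, 28, 43]


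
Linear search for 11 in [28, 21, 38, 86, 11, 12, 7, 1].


i=0: 28!=11
i=1: 21!=11
i=2: 38!=11
i=3: 86!=11
i=4: 11==11 found!

Found at 4, 5 comps


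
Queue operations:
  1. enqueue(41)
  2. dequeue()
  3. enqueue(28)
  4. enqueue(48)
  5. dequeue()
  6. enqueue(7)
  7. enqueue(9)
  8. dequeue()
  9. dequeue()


enqueue(41) -> [41]
dequeue()->41, []
enqueue(28) -> [28]
enqueue(48) -> [28, 48]
dequeue()->28, [48]
enqueue(7) -> [48, 7]
enqueue(9) -> [48, 7, 9]
dequeue()->48, [7, 9]
dequeue()->7, [9]

Final queue: [9]


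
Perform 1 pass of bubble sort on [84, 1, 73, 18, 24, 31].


Initial: [84, 1, 73, 18, 24, 31]
Pass 1: [1, 73, 18, 24, 31, 84] (5 swaps)

After 1 pass: [1, 73, 18, 24, 31, 84]


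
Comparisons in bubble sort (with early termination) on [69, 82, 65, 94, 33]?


Algorithm: bubble sort (with early termination)
Input: [69, 82, 65, 94, 33]
Sorted: [33, 65, 69, 82, 94]

10


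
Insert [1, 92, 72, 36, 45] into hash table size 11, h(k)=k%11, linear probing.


Insert 1: h=1 -> slot 1
Insert 92: h=4 -> slot 4
Insert 72: h=6 -> slot 6
Insert 36: h=3 -> slot 3
Insert 45: h=1, 1 probes -> slot 2

Table: [None, 1, 45, 36, 92, None, 72, None, None, None, None]


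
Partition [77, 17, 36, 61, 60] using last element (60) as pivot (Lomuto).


Pivot: 60
  17 <= 60: swap -> [17, 77, 36, 61, 60]
  36 <= 60: swap -> [17, 36, 77, 61, 60]
Place pivot at 2: [17, 36, 60, 61, 77]

Partitioned: [17, 36, 60, 61, 77]


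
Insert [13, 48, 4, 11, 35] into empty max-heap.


Insert 13: [13]
Insert 48: [48, 13]
Insert 4: [48, 13, 4]
Insert 11: [48, 13, 4, 11]
Insert 35: [48, 35, 4, 11, 13]

Final heap: [48, 35, 4, 11, 13]


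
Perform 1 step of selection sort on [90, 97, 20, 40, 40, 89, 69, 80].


Initial: [90, 97, 20, 40, 40, 89, 69, 80]
Step 1: min=20 at 2
  Swap: [20, 97, 90, 40, 40, 89, 69, 80]

After 1 step: [20, 97, 90, 40, 40, 89, 69, 80]


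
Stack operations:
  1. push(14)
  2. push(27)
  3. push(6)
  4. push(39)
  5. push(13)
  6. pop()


push(14) -> [14]
push(27) -> [14, 27]
push(6) -> [14, 27, 6]
push(39) -> [14, 27, 6, 39]
push(13) -> [14, 27, 6, 39, 13]
pop()->13, [14, 27, 6, 39]

Final stack: [14, 27, 6, 39]


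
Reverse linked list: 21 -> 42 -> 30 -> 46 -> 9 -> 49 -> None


Step 1: curr=21, set curr.next=prev(None) | reversed so far: 21
Step 2: curr=42, set curr.next=prev(21) | reversed so far: 42 -> 21
Step 3: curr=30, set curr.next=prev(42) | reversed so far: 30 -> 42 -> 21
Step 4: curr=46, set curr.next=prev(30) | reversed so far: 46 -> 30 -> 42 -> 21
Step 5: curr=9, set curr.next=prev(46) | reversed so far: 9 -> 46 -> 30 -> 42 -> 21
Step 6: curr=49, set curr.next=prev(9) | reversed so far: 49 -> 9 -> 46 -> 30 -> 42 -> 21

49 -> 9 -> 46 -> 30 -> 42 -> 21 -> None


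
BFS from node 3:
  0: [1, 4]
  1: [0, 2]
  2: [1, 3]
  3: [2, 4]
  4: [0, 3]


Visit 3, enqueue [2, 4]
Visit 2, enqueue [1]
Visit 4, enqueue [0]
Visit 1, enqueue []
Visit 0, enqueue []

BFS order: [3, 2, 4, 1, 0]


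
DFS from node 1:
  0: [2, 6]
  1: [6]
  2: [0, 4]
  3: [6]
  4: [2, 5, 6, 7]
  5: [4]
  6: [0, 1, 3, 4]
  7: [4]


Visit 1, push [6]
Visit 6, push [4, 3, 0]
Visit 0, push [2]
Visit 2, push [4]
Visit 4, push [7, 5]
Visit 5, push []
Visit 7, push []
Visit 3, push []

DFS order: [1, 6, 0, 2, 4, 5, 7, 3]


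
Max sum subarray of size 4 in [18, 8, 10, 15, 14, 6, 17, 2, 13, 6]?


[0:4]: 51
[1:5]: 47
[2:6]: 45
[3:7]: 52
[4:8]: 39
[5:9]: 38
[6:10]: 38

Max: 52 at [3:7]


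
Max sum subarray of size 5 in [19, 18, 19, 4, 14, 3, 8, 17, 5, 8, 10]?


[0:5]: 74
[1:6]: 58
[2:7]: 48
[3:8]: 46
[4:9]: 47
[5:10]: 41
[6:11]: 48

Max: 74 at [0:5]


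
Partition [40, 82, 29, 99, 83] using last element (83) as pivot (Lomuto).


Pivot: 83
  40 <= 83: advance i (no swap)
  82 <= 83: advance i (no swap)
  29 <= 83: advance i (no swap)
Place pivot at 3: [40, 82, 29, 83, 99]

Partitioned: [40, 82, 29, 83, 99]


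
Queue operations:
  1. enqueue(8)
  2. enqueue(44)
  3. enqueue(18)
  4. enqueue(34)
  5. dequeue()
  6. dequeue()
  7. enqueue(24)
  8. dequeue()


enqueue(8) -> [8]
enqueue(44) -> [8, 44]
enqueue(18) -> [8, 44, 18]
enqueue(34) -> [8, 44, 18, 34]
dequeue()->8, [44, 18, 34]
dequeue()->44, [18, 34]
enqueue(24) -> [18, 34, 24]
dequeue()->18, [34, 24]

Final queue: [34, 24]


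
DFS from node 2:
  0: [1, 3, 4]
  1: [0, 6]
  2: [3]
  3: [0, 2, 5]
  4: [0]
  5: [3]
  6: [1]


Visit 2, push [3]
Visit 3, push [5, 0]
Visit 0, push [4, 1]
Visit 1, push [6]
Visit 6, push []
Visit 4, push []
Visit 5, push []

DFS order: [2, 3, 0, 1, 6, 4, 5]


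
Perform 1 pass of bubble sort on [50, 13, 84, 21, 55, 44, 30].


Initial: [50, 13, 84, 21, 55, 44, 30]
Pass 1: [13, 50, 21, 55, 44, 30, 84] (5 swaps)

After 1 pass: [13, 50, 21, 55, 44, 30, 84]


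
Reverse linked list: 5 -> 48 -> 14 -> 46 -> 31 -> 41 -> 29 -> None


Step 1: curr=5, set curr.next=prev(None) | reversed so far: 5
Step 2: curr=48, set curr.next=prev(5) | reversed so far: 48 -> 5
Step 3: curr=14, set curr.next=prev(48) | reversed so far: 14 -> 48 -> 5
Step 4: curr=46, set curr.next=prev(14) | reversed so far: 46 -> 14 -> 48 -> 5
Step 5: curr=31, set curr.next=prev(46) | reversed so far: 31 -> 46 -> 14 -> 48 -> 5
Step 6: curr=41, set curr.next=prev(31) | reversed so far: 41 -> 31 -> 46 -> 14 -> 48 -> 5
Step 7: curr=29, set curr.next=prev(41) | reversed so far: 29 -> 41 -> 31 -> 46 -> 14 -> 48 -> 5

29 -> 41 -> 31 -> 46 -> 14 -> 48 -> 5 -> None


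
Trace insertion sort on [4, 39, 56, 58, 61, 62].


Initial: [4, 39, 56, 58, 61, 62]
Insert 39: [4, 39, 56, 58, 61, 62]
Insert 56: [4, 39, 56, 58, 61, 62]
Insert 58: [4, 39, 56, 58, 61, 62]
Insert 61: [4, 39, 56, 58, 61, 62]
Insert 62: [4, 39, 56, 58, 61, 62]

Sorted: [4, 39, 56, 58, 61, 62]


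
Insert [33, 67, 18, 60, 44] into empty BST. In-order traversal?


Insert 33: root
Insert 67: R from 33
Insert 18: L from 33
Insert 60: R from 33 -> L from 67
Insert 44: R from 33 -> L from 67 -> L from 60

In-order: [18, 33, 44, 60, 67]


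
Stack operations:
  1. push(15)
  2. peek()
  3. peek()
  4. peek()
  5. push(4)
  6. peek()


push(15) -> [15]
peek()->15
peek()->15
peek()->15
push(4) -> [15, 4]
peek()->4

Final stack: [15, 4]


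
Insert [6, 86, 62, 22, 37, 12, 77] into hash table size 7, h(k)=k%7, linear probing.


Insert 6: h=6 -> slot 6
Insert 86: h=2 -> slot 2
Insert 62: h=6, 1 probes -> slot 0
Insert 22: h=1 -> slot 1
Insert 37: h=2, 1 probes -> slot 3
Insert 12: h=5 -> slot 5
Insert 77: h=0, 4 probes -> slot 4

Table: [62, 22, 86, 37, 77, 12, 6]


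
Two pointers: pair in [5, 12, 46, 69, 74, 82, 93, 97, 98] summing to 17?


lo=0(5)+hi=8(98)=103
lo=0(5)+hi=7(97)=102
lo=0(5)+hi=6(93)=98
lo=0(5)+hi=5(82)=87
lo=0(5)+hi=4(74)=79
lo=0(5)+hi=3(69)=74
lo=0(5)+hi=2(46)=51
lo=0(5)+hi=1(12)=17

Yes: 5+12=17


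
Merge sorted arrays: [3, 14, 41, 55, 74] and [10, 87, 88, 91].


Take 3 from A
Take 10 from B
Take 14 from A
Take 41 from A
Take 55 from A
Take 74 from A

Merged: [3, 10, 14, 41, 55, 74, 87, 88, 91]


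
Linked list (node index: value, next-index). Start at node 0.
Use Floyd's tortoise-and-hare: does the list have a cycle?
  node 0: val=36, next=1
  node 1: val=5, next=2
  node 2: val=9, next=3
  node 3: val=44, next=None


Floyd's tortoise (slow, +1) and hare (fast, +2):
  init: slow=0, fast=0
  step 1: slow=1, fast=2
  step 2: fast 2->3->None, no cycle

Cycle: no


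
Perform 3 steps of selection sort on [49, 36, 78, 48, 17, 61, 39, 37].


Initial: [49, 36, 78, 48, 17, 61, 39, 37]
Step 1: min=17 at 4
  Swap: [17, 36, 78, 48, 49, 61, 39, 37]
Step 2: min=36 at 1
  Swap: [17, 36, 78, 48, 49, 61, 39, 37]
Step 3: min=37 at 7
  Swap: [17, 36, 37, 48, 49, 61, 39, 78]

After 3 steps: [17, 36, 37, 48, 49, 61, 39, 78]


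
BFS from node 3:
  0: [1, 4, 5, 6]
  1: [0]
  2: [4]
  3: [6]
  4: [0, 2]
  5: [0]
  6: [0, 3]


Visit 3, enqueue [6]
Visit 6, enqueue [0]
Visit 0, enqueue [1, 4, 5]
Visit 1, enqueue []
Visit 4, enqueue [2]
Visit 5, enqueue []
Visit 2, enqueue []

BFS order: [3, 6, 0, 1, 4, 5, 2]


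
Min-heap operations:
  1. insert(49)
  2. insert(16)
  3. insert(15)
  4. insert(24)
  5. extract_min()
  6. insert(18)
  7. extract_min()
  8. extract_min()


insert(49) -> [49]
insert(16) -> [16, 49]
insert(15) -> [15, 49, 16]
insert(24) -> [15, 24, 16, 49]
extract_min()->15, [16, 24, 49]
insert(18) -> [16, 18, 49, 24]
extract_min()->16, [18, 24, 49]
extract_min()->18, [24, 49]

Final heap: [24, 49]


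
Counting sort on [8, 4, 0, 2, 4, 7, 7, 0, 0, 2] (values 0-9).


Input: [8, 4, 0, 2, 4, 7, 7, 0, 0, 2]
Counts: [3, 0, 2, 0, 2, 0, 0, 2, 1, 0]

Sorted: [0, 0, 0, 2, 2, 4, 4, 7, 7, 8]


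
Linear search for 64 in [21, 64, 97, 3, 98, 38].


i=0: 21!=64
i=1: 64==64 found!

Found at 1, 2 comps


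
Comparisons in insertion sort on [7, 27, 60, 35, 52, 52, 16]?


Algorithm: insertion sort
Input: [7, 27, 60, 35, 52, 52, 16]
Sorted: [7, 16, 27, 35, 52, 52, 60]

14


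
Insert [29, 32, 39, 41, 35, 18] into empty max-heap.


Insert 29: [29]
Insert 32: [32, 29]
Insert 39: [39, 29, 32]
Insert 41: [41, 39, 32, 29]
Insert 35: [41, 39, 32, 29, 35]
Insert 18: [41, 39, 32, 29, 35, 18]

Final heap: [41, 39, 32, 29, 35, 18]


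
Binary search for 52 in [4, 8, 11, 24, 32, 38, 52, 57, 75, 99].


Step 1: lo=0, hi=9, mid=4, val=32
Step 2: lo=5, hi=9, mid=7, val=57
Step 3: lo=5, hi=6, mid=5, val=38
Step 4: lo=6, hi=6, mid=6, val=52

Found at index 6


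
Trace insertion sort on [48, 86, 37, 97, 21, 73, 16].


Initial: [48, 86, 37, 97, 21, 73, 16]
Insert 86: [48, 86, 37, 97, 21, 73, 16]
Insert 37: [37, 48, 86, 97, 21, 73, 16]
Insert 97: [37, 48, 86, 97, 21, 73, 16]
Insert 21: [21, 37, 48, 86, 97, 73, 16]
Insert 73: [21, 37, 48, 73, 86, 97, 16]
Insert 16: [16, 21, 37, 48, 73, 86, 97]

Sorted: [16, 21, 37, 48, 73, 86, 97]


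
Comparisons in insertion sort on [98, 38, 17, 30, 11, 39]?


Algorithm: insertion sort
Input: [98, 38, 17, 30, 11, 39]
Sorted: [11, 17, 30, 38, 39, 98]

12


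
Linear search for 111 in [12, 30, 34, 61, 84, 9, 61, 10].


i=0: 12!=111
i=1: 30!=111
i=2: 34!=111
i=3: 61!=111
i=4: 84!=111
i=5: 9!=111
i=6: 61!=111
i=7: 10!=111

Not found, 8 comps


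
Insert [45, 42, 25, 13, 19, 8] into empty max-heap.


Insert 45: [45]
Insert 42: [45, 42]
Insert 25: [45, 42, 25]
Insert 13: [45, 42, 25, 13]
Insert 19: [45, 42, 25, 13, 19]
Insert 8: [45, 42, 25, 13, 19, 8]

Final heap: [45, 42, 25, 13, 19, 8]


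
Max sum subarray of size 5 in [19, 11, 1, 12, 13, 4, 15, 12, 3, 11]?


[0:5]: 56
[1:6]: 41
[2:7]: 45
[3:8]: 56
[4:9]: 47
[5:10]: 45

Max: 56 at [0:5]


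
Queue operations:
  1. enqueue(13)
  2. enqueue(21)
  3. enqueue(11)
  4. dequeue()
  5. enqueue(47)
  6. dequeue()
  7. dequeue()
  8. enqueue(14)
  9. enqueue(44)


enqueue(13) -> [13]
enqueue(21) -> [13, 21]
enqueue(11) -> [13, 21, 11]
dequeue()->13, [21, 11]
enqueue(47) -> [21, 11, 47]
dequeue()->21, [11, 47]
dequeue()->11, [47]
enqueue(14) -> [47, 14]
enqueue(44) -> [47, 14, 44]

Final queue: [47, 14, 44]


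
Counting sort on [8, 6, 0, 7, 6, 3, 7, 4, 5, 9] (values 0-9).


Input: [8, 6, 0, 7, 6, 3, 7, 4, 5, 9]
Counts: [1, 0, 0, 1, 1, 1, 2, 2, 1, 1]

Sorted: [0, 3, 4, 5, 6, 6, 7, 7, 8, 9]


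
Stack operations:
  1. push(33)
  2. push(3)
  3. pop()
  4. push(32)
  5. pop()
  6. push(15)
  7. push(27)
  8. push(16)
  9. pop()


push(33) -> [33]
push(3) -> [33, 3]
pop()->3, [33]
push(32) -> [33, 32]
pop()->32, [33]
push(15) -> [33, 15]
push(27) -> [33, 15, 27]
push(16) -> [33, 15, 27, 16]
pop()->16, [33, 15, 27]

Final stack: [33, 15, 27]


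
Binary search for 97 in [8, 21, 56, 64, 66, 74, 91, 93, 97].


Step 1: lo=0, hi=8, mid=4, val=66
Step 2: lo=5, hi=8, mid=6, val=91
Step 3: lo=7, hi=8, mid=7, val=93
Step 4: lo=8, hi=8, mid=8, val=97

Found at index 8


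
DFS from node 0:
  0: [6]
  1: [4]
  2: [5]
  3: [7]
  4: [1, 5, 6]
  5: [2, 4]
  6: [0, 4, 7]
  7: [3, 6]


Visit 0, push [6]
Visit 6, push [7, 4]
Visit 4, push [5, 1]
Visit 1, push []
Visit 5, push [2]
Visit 2, push []
Visit 7, push [3]
Visit 3, push []

DFS order: [0, 6, 4, 1, 5, 2, 7, 3]


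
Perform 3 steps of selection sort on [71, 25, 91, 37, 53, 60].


Initial: [71, 25, 91, 37, 53, 60]
Step 1: min=25 at 1
  Swap: [25, 71, 91, 37, 53, 60]
Step 2: min=37 at 3
  Swap: [25, 37, 91, 71, 53, 60]
Step 3: min=53 at 4
  Swap: [25, 37, 53, 71, 91, 60]

After 3 steps: [25, 37, 53, 71, 91, 60]


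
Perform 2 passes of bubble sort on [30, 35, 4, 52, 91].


Initial: [30, 35, 4, 52, 91]
Pass 1: [30, 4, 35, 52, 91] (1 swaps)
Pass 2: [4, 30, 35, 52, 91] (1 swaps)

After 2 passes: [4, 30, 35, 52, 91]


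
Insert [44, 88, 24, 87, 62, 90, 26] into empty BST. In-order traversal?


Insert 44: root
Insert 88: R from 44
Insert 24: L from 44
Insert 87: R from 44 -> L from 88
Insert 62: R from 44 -> L from 88 -> L from 87
Insert 90: R from 44 -> R from 88
Insert 26: L from 44 -> R from 24

In-order: [24, 26, 44, 62, 87, 88, 90]


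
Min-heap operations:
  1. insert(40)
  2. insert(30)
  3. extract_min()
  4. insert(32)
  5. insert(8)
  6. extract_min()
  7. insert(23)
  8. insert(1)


insert(40) -> [40]
insert(30) -> [30, 40]
extract_min()->30, [40]
insert(32) -> [32, 40]
insert(8) -> [8, 40, 32]
extract_min()->8, [32, 40]
insert(23) -> [23, 40, 32]
insert(1) -> [1, 23, 32, 40]

Final heap: [1, 23, 32, 40]


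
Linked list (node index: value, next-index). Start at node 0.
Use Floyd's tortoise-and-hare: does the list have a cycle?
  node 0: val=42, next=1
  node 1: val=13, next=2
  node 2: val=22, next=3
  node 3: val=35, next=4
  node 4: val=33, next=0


Floyd's tortoise (slow, +1) and hare (fast, +2):
  init: slow=0, fast=0
  step 1: slow=1, fast=2
  step 2: slow=2, fast=4
  step 3: slow=3, fast=1
  step 4: slow=4, fast=3
  step 5: slow=0, fast=0
  slow == fast at node 0: cycle detected

Cycle: yes


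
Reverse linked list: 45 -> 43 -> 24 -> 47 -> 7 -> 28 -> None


Step 1: curr=45, set curr.next=prev(None) | reversed so far: 45
Step 2: curr=43, set curr.next=prev(45) | reversed so far: 43 -> 45
Step 3: curr=24, set curr.next=prev(43) | reversed so far: 24 -> 43 -> 45
Step 4: curr=47, set curr.next=prev(24) | reversed so far: 47 -> 24 -> 43 -> 45
Step 5: curr=7, set curr.next=prev(47) | reversed so far: 7 -> 47 -> 24 -> 43 -> 45
Step 6: curr=28, set curr.next=prev(7) | reversed so far: 28 -> 7 -> 47 -> 24 -> 43 -> 45

28 -> 7 -> 47 -> 24 -> 43 -> 45 -> None


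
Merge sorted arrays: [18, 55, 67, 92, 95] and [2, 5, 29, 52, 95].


Take 2 from B
Take 5 from B
Take 18 from A
Take 29 from B
Take 52 from B
Take 55 from A
Take 67 from A
Take 92 from A
Take 95 from A

Merged: [2, 5, 18, 29, 52, 55, 67, 92, 95, 95]


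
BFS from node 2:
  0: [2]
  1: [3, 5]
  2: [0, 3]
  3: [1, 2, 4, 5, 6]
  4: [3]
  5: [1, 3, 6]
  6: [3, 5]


Visit 2, enqueue [0, 3]
Visit 0, enqueue []
Visit 3, enqueue [1, 4, 5, 6]
Visit 1, enqueue []
Visit 4, enqueue []
Visit 5, enqueue []
Visit 6, enqueue []

BFS order: [2, 0, 3, 1, 4, 5, 6]


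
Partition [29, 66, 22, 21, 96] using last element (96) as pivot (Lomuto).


Pivot: 96
  29 <= 96: advance i (no swap)
  66 <= 96: advance i (no swap)
  22 <= 96: advance i (no swap)
  21 <= 96: advance i (no swap)
Place pivot at 4: [29, 66, 22, 21, 96]

Partitioned: [29, 66, 22, 21, 96]


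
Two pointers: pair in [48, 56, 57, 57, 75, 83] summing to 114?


lo=0(48)+hi=5(83)=131
lo=0(48)+hi=4(75)=123
lo=0(48)+hi=3(57)=105
lo=1(56)+hi=3(57)=113
lo=2(57)+hi=3(57)=114

Yes: 57+57=114


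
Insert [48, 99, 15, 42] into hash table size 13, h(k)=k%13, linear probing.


Insert 48: h=9 -> slot 9
Insert 99: h=8 -> slot 8
Insert 15: h=2 -> slot 2
Insert 42: h=3 -> slot 3

Table: [None, None, 15, 42, None, None, None, None, 99, 48, None, None, None]


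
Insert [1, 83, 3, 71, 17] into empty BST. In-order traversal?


Insert 1: root
Insert 83: R from 1
Insert 3: R from 1 -> L from 83
Insert 71: R from 1 -> L from 83 -> R from 3
Insert 17: R from 1 -> L from 83 -> R from 3 -> L from 71

In-order: [1, 3, 17, 71, 83]


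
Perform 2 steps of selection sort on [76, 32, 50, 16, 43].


Initial: [76, 32, 50, 16, 43]
Step 1: min=16 at 3
  Swap: [16, 32, 50, 76, 43]
Step 2: min=32 at 1
  Swap: [16, 32, 50, 76, 43]

After 2 steps: [16, 32, 50, 76, 43]


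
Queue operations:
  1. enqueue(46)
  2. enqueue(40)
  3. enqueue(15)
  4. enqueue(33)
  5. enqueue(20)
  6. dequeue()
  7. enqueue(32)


enqueue(46) -> [46]
enqueue(40) -> [46, 40]
enqueue(15) -> [46, 40, 15]
enqueue(33) -> [46, 40, 15, 33]
enqueue(20) -> [46, 40, 15, 33, 20]
dequeue()->46, [40, 15, 33, 20]
enqueue(32) -> [40, 15, 33, 20, 32]

Final queue: [40, 15, 33, 20, 32]


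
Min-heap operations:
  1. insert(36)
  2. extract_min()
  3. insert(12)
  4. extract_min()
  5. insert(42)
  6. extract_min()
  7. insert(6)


insert(36) -> [36]
extract_min()->36, []
insert(12) -> [12]
extract_min()->12, []
insert(42) -> [42]
extract_min()->42, []
insert(6) -> [6]

Final heap: [6]


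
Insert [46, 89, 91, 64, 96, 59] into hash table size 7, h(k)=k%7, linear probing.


Insert 46: h=4 -> slot 4
Insert 89: h=5 -> slot 5
Insert 91: h=0 -> slot 0
Insert 64: h=1 -> slot 1
Insert 96: h=5, 1 probes -> slot 6
Insert 59: h=3 -> slot 3

Table: [91, 64, None, 59, 46, 89, 96]


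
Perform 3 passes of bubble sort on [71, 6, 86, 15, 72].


Initial: [71, 6, 86, 15, 72]
Pass 1: [6, 71, 15, 72, 86] (3 swaps)
Pass 2: [6, 15, 71, 72, 86] (1 swaps)
Pass 3: [6, 15, 71, 72, 86] (0 swaps)

After 3 passes: [6, 15, 71, 72, 86]


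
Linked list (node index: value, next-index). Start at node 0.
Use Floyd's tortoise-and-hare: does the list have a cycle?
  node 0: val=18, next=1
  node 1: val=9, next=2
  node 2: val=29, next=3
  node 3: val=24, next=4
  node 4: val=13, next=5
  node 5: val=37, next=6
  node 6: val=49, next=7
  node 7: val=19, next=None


Floyd's tortoise (slow, +1) and hare (fast, +2):
  init: slow=0, fast=0
  step 1: slow=1, fast=2
  step 2: slow=2, fast=4
  step 3: slow=3, fast=6
  step 4: fast 6->7->None, no cycle

Cycle: no


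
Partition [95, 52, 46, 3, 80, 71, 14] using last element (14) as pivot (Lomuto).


Pivot: 14
  3 <= 14: swap -> [3, 52, 46, 95, 80, 71, 14]
Place pivot at 1: [3, 14, 46, 95, 80, 71, 52]

Partitioned: [3, 14, 46, 95, 80, 71, 52]


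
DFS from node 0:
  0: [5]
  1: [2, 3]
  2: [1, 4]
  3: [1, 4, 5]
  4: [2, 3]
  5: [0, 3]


Visit 0, push [5]
Visit 5, push [3]
Visit 3, push [4, 1]
Visit 1, push [2]
Visit 2, push [4]
Visit 4, push []

DFS order: [0, 5, 3, 1, 2, 4]


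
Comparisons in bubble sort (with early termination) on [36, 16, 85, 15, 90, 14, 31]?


Algorithm: bubble sort (with early termination)
Input: [36, 16, 85, 15, 90, 14, 31]
Sorted: [14, 15, 16, 31, 36, 85, 90]

21


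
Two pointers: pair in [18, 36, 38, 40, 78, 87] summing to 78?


lo=0(18)+hi=5(87)=105
lo=0(18)+hi=4(78)=96
lo=0(18)+hi=3(40)=58
lo=1(36)+hi=3(40)=76
lo=2(38)+hi=3(40)=78

Yes: 38+40=78


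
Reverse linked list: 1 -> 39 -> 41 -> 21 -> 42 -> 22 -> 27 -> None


Step 1: curr=1, set curr.next=prev(None) | reversed so far: 1
Step 2: curr=39, set curr.next=prev(1) | reversed so far: 39 -> 1
Step 3: curr=41, set curr.next=prev(39) | reversed so far: 41 -> 39 -> 1
Step 4: curr=21, set curr.next=prev(41) | reversed so far: 21 -> 41 -> 39 -> 1
Step 5: curr=42, set curr.next=prev(21) | reversed so far: 42 -> 21 -> 41 -> 39 -> 1
Step 6: curr=22, set curr.next=prev(42) | reversed so far: 22 -> 42 -> 21 -> 41 -> 39 -> 1
Step 7: curr=27, set curr.next=prev(22) | reversed so far: 27 -> 22 -> 42 -> 21 -> 41 -> 39 -> 1

27 -> 22 -> 42 -> 21 -> 41 -> 39 -> 1 -> None


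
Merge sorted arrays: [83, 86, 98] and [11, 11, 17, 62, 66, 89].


Take 11 from B
Take 11 from B
Take 17 from B
Take 62 from B
Take 66 from B
Take 83 from A
Take 86 from A
Take 89 from B

Merged: [11, 11, 17, 62, 66, 83, 86, 89, 98]


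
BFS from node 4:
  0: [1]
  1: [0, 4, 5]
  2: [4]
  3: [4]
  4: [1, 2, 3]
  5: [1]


Visit 4, enqueue [1, 2, 3]
Visit 1, enqueue [0, 5]
Visit 2, enqueue []
Visit 3, enqueue []
Visit 0, enqueue []
Visit 5, enqueue []

BFS order: [4, 1, 2, 3, 0, 5]


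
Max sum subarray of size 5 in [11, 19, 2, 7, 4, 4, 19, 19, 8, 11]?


[0:5]: 43
[1:6]: 36
[2:7]: 36
[3:8]: 53
[4:9]: 54
[5:10]: 61

Max: 61 at [5:10]


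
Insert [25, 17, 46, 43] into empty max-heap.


Insert 25: [25]
Insert 17: [25, 17]
Insert 46: [46, 17, 25]
Insert 43: [46, 43, 25, 17]

Final heap: [46, 43, 25, 17]


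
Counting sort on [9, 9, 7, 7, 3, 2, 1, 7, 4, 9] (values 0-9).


Input: [9, 9, 7, 7, 3, 2, 1, 7, 4, 9]
Counts: [0, 1, 1, 1, 1, 0, 0, 3, 0, 3]

Sorted: [1, 2, 3, 4, 7, 7, 7, 9, 9, 9]


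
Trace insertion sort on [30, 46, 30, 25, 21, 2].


Initial: [30, 46, 30, 25, 21, 2]
Insert 46: [30, 46, 30, 25, 21, 2]
Insert 30: [30, 30, 46, 25, 21, 2]
Insert 25: [25, 30, 30, 46, 21, 2]
Insert 21: [21, 25, 30, 30, 46, 2]
Insert 2: [2, 21, 25, 30, 30, 46]

Sorted: [2, 21, 25, 30, 30, 46]


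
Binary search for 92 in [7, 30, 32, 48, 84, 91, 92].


Step 1: lo=0, hi=6, mid=3, val=48
Step 2: lo=4, hi=6, mid=5, val=91
Step 3: lo=6, hi=6, mid=6, val=92

Found at index 6


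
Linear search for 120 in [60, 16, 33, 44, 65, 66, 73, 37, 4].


i=0: 60!=120
i=1: 16!=120
i=2: 33!=120
i=3: 44!=120
i=4: 65!=120
i=5: 66!=120
i=6: 73!=120
i=7: 37!=120
i=8: 4!=120

Not found, 9 comps


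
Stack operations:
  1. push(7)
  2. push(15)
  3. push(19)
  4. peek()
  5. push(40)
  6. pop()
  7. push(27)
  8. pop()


push(7) -> [7]
push(15) -> [7, 15]
push(19) -> [7, 15, 19]
peek()->19
push(40) -> [7, 15, 19, 40]
pop()->40, [7, 15, 19]
push(27) -> [7, 15, 19, 27]
pop()->27, [7, 15, 19]

Final stack: [7, 15, 19]


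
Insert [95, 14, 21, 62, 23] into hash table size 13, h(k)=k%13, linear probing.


Insert 95: h=4 -> slot 4
Insert 14: h=1 -> slot 1
Insert 21: h=8 -> slot 8
Insert 62: h=10 -> slot 10
Insert 23: h=10, 1 probes -> slot 11

Table: [None, 14, None, None, 95, None, None, None, 21, None, 62, 23, None]


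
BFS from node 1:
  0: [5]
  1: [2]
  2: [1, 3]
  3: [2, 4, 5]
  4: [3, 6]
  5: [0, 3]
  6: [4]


Visit 1, enqueue [2]
Visit 2, enqueue [3]
Visit 3, enqueue [4, 5]
Visit 4, enqueue [6]
Visit 5, enqueue [0]
Visit 6, enqueue []
Visit 0, enqueue []

BFS order: [1, 2, 3, 4, 5, 6, 0]


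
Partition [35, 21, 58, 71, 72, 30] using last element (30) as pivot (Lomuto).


Pivot: 30
  21 <= 30: swap -> [21, 35, 58, 71, 72, 30]
Place pivot at 1: [21, 30, 58, 71, 72, 35]

Partitioned: [21, 30, 58, 71, 72, 35]


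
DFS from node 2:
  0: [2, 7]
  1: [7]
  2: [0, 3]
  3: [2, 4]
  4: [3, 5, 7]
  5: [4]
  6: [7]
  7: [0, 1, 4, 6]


Visit 2, push [3, 0]
Visit 0, push [7]
Visit 7, push [6, 4, 1]
Visit 1, push []
Visit 4, push [5, 3]
Visit 3, push []
Visit 5, push []
Visit 6, push []

DFS order: [2, 0, 7, 1, 4, 3, 5, 6]


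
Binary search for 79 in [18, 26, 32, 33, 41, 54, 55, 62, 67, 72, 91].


Step 1: lo=0, hi=10, mid=5, val=54
Step 2: lo=6, hi=10, mid=8, val=67
Step 3: lo=9, hi=10, mid=9, val=72
Step 4: lo=10, hi=10, mid=10, val=91

Not found


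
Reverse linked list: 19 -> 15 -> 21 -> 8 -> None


Step 1: curr=19, set curr.next=prev(None) | reversed so far: 19
Step 2: curr=15, set curr.next=prev(19) | reversed so far: 15 -> 19
Step 3: curr=21, set curr.next=prev(15) | reversed so far: 21 -> 15 -> 19
Step 4: curr=8, set curr.next=prev(21) | reversed so far: 8 -> 21 -> 15 -> 19

8 -> 21 -> 15 -> 19 -> None


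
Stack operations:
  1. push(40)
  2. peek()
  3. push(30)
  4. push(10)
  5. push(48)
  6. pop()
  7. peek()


push(40) -> [40]
peek()->40
push(30) -> [40, 30]
push(10) -> [40, 30, 10]
push(48) -> [40, 30, 10, 48]
pop()->48, [40, 30, 10]
peek()->10

Final stack: [40, 30, 10]


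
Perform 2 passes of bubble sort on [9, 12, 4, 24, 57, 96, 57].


Initial: [9, 12, 4, 24, 57, 96, 57]
Pass 1: [9, 4, 12, 24, 57, 57, 96] (2 swaps)
Pass 2: [4, 9, 12, 24, 57, 57, 96] (1 swaps)

After 2 passes: [4, 9, 12, 24, 57, 57, 96]


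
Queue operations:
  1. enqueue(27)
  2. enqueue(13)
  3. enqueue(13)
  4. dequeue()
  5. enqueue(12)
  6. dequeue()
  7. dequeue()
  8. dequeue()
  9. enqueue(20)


enqueue(27) -> [27]
enqueue(13) -> [27, 13]
enqueue(13) -> [27, 13, 13]
dequeue()->27, [13, 13]
enqueue(12) -> [13, 13, 12]
dequeue()->13, [13, 12]
dequeue()->13, [12]
dequeue()->12, []
enqueue(20) -> [20]

Final queue: [20]


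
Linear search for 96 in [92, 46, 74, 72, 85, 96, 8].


i=0: 92!=96
i=1: 46!=96
i=2: 74!=96
i=3: 72!=96
i=4: 85!=96
i=5: 96==96 found!

Found at 5, 6 comps


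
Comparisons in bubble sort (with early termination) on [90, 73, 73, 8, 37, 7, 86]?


Algorithm: bubble sort (with early termination)
Input: [90, 73, 73, 8, 37, 7, 86]
Sorted: [7, 8, 37, 73, 73, 86, 90]

21


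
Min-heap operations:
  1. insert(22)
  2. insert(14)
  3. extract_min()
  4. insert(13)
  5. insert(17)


insert(22) -> [22]
insert(14) -> [14, 22]
extract_min()->14, [22]
insert(13) -> [13, 22]
insert(17) -> [13, 22, 17]

Final heap: [13, 22, 17]


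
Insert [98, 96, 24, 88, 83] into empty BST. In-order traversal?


Insert 98: root
Insert 96: L from 98
Insert 24: L from 98 -> L from 96
Insert 88: L from 98 -> L from 96 -> R from 24
Insert 83: L from 98 -> L from 96 -> R from 24 -> L from 88

In-order: [24, 83, 88, 96, 98]


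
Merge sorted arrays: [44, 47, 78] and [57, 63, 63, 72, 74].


Take 44 from A
Take 47 from A
Take 57 from B
Take 63 from B
Take 63 from B
Take 72 from B
Take 74 from B

Merged: [44, 47, 57, 63, 63, 72, 74, 78]


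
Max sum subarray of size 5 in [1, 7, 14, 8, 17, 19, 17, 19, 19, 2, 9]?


[0:5]: 47
[1:6]: 65
[2:7]: 75
[3:8]: 80
[4:9]: 91
[5:10]: 76
[6:11]: 66

Max: 91 at [4:9]


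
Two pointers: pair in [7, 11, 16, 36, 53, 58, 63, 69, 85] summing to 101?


lo=0(7)+hi=8(85)=92
lo=1(11)+hi=8(85)=96
lo=2(16)+hi=8(85)=101

Yes: 16+85=101


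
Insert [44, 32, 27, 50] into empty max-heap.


Insert 44: [44]
Insert 32: [44, 32]
Insert 27: [44, 32, 27]
Insert 50: [50, 44, 27, 32]

Final heap: [50, 44, 27, 32]


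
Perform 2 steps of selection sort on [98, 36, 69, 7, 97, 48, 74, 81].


Initial: [98, 36, 69, 7, 97, 48, 74, 81]
Step 1: min=7 at 3
  Swap: [7, 36, 69, 98, 97, 48, 74, 81]
Step 2: min=36 at 1
  Swap: [7, 36, 69, 98, 97, 48, 74, 81]

After 2 steps: [7, 36, 69, 98, 97, 48, 74, 81]


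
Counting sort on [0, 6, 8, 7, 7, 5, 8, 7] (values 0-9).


Input: [0, 6, 8, 7, 7, 5, 8, 7]
Counts: [1, 0, 0, 0, 0, 1, 1, 3, 2, 0]

Sorted: [0, 5, 6, 7, 7, 7, 8, 8]


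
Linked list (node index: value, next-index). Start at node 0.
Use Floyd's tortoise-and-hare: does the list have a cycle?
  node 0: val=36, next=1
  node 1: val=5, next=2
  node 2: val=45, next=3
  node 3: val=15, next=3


Floyd's tortoise (slow, +1) and hare (fast, +2):
  init: slow=0, fast=0
  step 1: slow=1, fast=2
  step 2: slow=2, fast=3
  step 3: slow=3, fast=3
  slow == fast at node 3: cycle detected

Cycle: yes


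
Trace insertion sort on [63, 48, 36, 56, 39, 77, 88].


Initial: [63, 48, 36, 56, 39, 77, 88]
Insert 48: [48, 63, 36, 56, 39, 77, 88]
Insert 36: [36, 48, 63, 56, 39, 77, 88]
Insert 56: [36, 48, 56, 63, 39, 77, 88]
Insert 39: [36, 39, 48, 56, 63, 77, 88]
Insert 77: [36, 39, 48, 56, 63, 77, 88]
Insert 88: [36, 39, 48, 56, 63, 77, 88]

Sorted: [36, 39, 48, 56, 63, 77, 88]


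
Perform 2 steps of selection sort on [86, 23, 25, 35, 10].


Initial: [86, 23, 25, 35, 10]
Step 1: min=10 at 4
  Swap: [10, 23, 25, 35, 86]
Step 2: min=23 at 1
  Swap: [10, 23, 25, 35, 86]

After 2 steps: [10, 23, 25, 35, 86]


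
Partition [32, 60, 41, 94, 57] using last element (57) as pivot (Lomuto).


Pivot: 57
  32 <= 57: advance i (no swap)
  41 <= 57: swap -> [32, 41, 60, 94, 57]
Place pivot at 2: [32, 41, 57, 94, 60]

Partitioned: [32, 41, 57, 94, 60]


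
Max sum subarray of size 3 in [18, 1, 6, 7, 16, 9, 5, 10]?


[0:3]: 25
[1:4]: 14
[2:5]: 29
[3:6]: 32
[4:7]: 30
[5:8]: 24

Max: 32 at [3:6]


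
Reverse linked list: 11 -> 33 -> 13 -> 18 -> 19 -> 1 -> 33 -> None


Step 1: curr=11, set curr.next=prev(None) | reversed so far: 11
Step 2: curr=33, set curr.next=prev(11) | reversed so far: 33 -> 11
Step 3: curr=13, set curr.next=prev(33) | reversed so far: 13 -> 33 -> 11
Step 4: curr=18, set curr.next=prev(13) | reversed so far: 18 -> 13 -> 33 -> 11
Step 5: curr=19, set curr.next=prev(18) | reversed so far: 19 -> 18 -> 13 -> 33 -> 11
Step 6: curr=1, set curr.next=prev(19) | reversed so far: 1 -> 19 -> 18 -> 13 -> 33 -> 11
Step 7: curr=33, set curr.next=prev(1) | reversed so far: 33 -> 1 -> 19 -> 18 -> 13 -> 33 -> 11

33 -> 1 -> 19 -> 18 -> 13 -> 33 -> 11 -> None


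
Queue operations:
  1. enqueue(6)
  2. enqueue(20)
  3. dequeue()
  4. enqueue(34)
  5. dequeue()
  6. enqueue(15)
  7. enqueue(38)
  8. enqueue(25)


enqueue(6) -> [6]
enqueue(20) -> [6, 20]
dequeue()->6, [20]
enqueue(34) -> [20, 34]
dequeue()->20, [34]
enqueue(15) -> [34, 15]
enqueue(38) -> [34, 15, 38]
enqueue(25) -> [34, 15, 38, 25]

Final queue: [34, 15, 38, 25]


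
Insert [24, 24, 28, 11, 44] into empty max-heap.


Insert 24: [24]
Insert 24: [24, 24]
Insert 28: [28, 24, 24]
Insert 11: [28, 24, 24, 11]
Insert 44: [44, 28, 24, 11, 24]

Final heap: [44, 28, 24, 11, 24]


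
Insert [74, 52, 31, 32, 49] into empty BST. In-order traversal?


Insert 74: root
Insert 52: L from 74
Insert 31: L from 74 -> L from 52
Insert 32: L from 74 -> L from 52 -> R from 31
Insert 49: L from 74 -> L from 52 -> R from 31 -> R from 32

In-order: [31, 32, 49, 52, 74]


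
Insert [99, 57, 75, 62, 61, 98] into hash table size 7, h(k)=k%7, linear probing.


Insert 99: h=1 -> slot 1
Insert 57: h=1, 1 probes -> slot 2
Insert 75: h=5 -> slot 5
Insert 62: h=6 -> slot 6
Insert 61: h=5, 2 probes -> slot 0
Insert 98: h=0, 3 probes -> slot 3

Table: [61, 99, 57, 98, None, 75, 62]


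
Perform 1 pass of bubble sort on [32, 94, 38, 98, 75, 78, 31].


Initial: [32, 94, 38, 98, 75, 78, 31]
Pass 1: [32, 38, 94, 75, 78, 31, 98] (4 swaps)

After 1 pass: [32, 38, 94, 75, 78, 31, 98]


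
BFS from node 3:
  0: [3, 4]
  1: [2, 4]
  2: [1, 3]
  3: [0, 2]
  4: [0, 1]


Visit 3, enqueue [0, 2]
Visit 0, enqueue [4]
Visit 2, enqueue [1]
Visit 4, enqueue []
Visit 1, enqueue []

BFS order: [3, 0, 2, 4, 1]


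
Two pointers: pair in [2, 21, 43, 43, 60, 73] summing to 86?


lo=0(2)+hi=5(73)=75
lo=1(21)+hi=5(73)=94
lo=1(21)+hi=4(60)=81
lo=2(43)+hi=4(60)=103
lo=2(43)+hi=3(43)=86

Yes: 43+43=86


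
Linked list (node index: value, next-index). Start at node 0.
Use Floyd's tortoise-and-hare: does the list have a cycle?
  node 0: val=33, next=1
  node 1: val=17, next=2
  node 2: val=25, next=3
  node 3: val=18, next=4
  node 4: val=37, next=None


Floyd's tortoise (slow, +1) and hare (fast, +2):
  init: slow=0, fast=0
  step 1: slow=1, fast=2
  step 2: slow=2, fast=4
  step 3: fast -> None, no cycle

Cycle: no


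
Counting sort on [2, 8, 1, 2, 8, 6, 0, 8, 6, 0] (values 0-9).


Input: [2, 8, 1, 2, 8, 6, 0, 8, 6, 0]
Counts: [2, 1, 2, 0, 0, 0, 2, 0, 3, 0]

Sorted: [0, 0, 1, 2, 2, 6, 6, 8, 8, 8]


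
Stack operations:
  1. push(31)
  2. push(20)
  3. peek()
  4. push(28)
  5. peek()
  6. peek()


push(31) -> [31]
push(20) -> [31, 20]
peek()->20
push(28) -> [31, 20, 28]
peek()->28
peek()->28

Final stack: [31, 20, 28]


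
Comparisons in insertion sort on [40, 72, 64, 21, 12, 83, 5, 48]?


Algorithm: insertion sort
Input: [40, 72, 64, 21, 12, 83, 5, 48]
Sorted: [5, 12, 21, 40, 48, 64, 72, 83]

21


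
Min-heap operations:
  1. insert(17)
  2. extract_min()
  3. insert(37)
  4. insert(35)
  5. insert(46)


insert(17) -> [17]
extract_min()->17, []
insert(37) -> [37]
insert(35) -> [35, 37]
insert(46) -> [35, 37, 46]

Final heap: [35, 37, 46]


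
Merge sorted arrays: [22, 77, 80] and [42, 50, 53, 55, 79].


Take 22 from A
Take 42 from B
Take 50 from B
Take 53 from B
Take 55 from B
Take 77 from A
Take 79 from B

Merged: [22, 42, 50, 53, 55, 77, 79, 80]


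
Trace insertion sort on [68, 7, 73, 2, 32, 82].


Initial: [68, 7, 73, 2, 32, 82]
Insert 7: [7, 68, 73, 2, 32, 82]
Insert 73: [7, 68, 73, 2, 32, 82]
Insert 2: [2, 7, 68, 73, 32, 82]
Insert 32: [2, 7, 32, 68, 73, 82]
Insert 82: [2, 7, 32, 68, 73, 82]

Sorted: [2, 7, 32, 68, 73, 82]


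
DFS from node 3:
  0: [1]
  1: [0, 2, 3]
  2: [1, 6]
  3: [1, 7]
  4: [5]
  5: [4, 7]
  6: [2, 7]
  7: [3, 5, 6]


Visit 3, push [7, 1]
Visit 1, push [2, 0]
Visit 0, push []
Visit 2, push [6]
Visit 6, push [7]
Visit 7, push [5]
Visit 5, push [4]
Visit 4, push []

DFS order: [3, 1, 0, 2, 6, 7, 5, 4]


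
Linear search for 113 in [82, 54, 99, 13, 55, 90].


i=0: 82!=113
i=1: 54!=113
i=2: 99!=113
i=3: 13!=113
i=4: 55!=113
i=5: 90!=113

Not found, 6 comps


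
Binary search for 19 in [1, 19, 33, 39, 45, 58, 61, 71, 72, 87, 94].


Step 1: lo=0, hi=10, mid=5, val=58
Step 2: lo=0, hi=4, mid=2, val=33
Step 3: lo=0, hi=1, mid=0, val=1
Step 4: lo=1, hi=1, mid=1, val=19

Found at index 1


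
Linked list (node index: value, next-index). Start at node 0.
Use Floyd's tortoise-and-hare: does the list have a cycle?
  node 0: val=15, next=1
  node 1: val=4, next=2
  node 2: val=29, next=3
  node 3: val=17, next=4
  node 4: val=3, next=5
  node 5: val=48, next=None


Floyd's tortoise (slow, +1) and hare (fast, +2):
  init: slow=0, fast=0
  step 1: slow=1, fast=2
  step 2: slow=2, fast=4
  step 3: fast 4->5->None, no cycle

Cycle: no


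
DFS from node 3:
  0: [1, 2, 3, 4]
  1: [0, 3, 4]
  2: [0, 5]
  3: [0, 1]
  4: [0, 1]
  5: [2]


Visit 3, push [1, 0]
Visit 0, push [4, 2, 1]
Visit 1, push [4]
Visit 4, push []
Visit 2, push [5]
Visit 5, push []

DFS order: [3, 0, 1, 4, 2, 5]


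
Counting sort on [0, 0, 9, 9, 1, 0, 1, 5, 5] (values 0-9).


Input: [0, 0, 9, 9, 1, 0, 1, 5, 5]
Counts: [3, 2, 0, 0, 0, 2, 0, 0, 0, 2]

Sorted: [0, 0, 0, 1, 1, 5, 5, 9, 9]


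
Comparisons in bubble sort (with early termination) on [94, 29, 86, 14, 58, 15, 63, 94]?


Algorithm: bubble sort (with early termination)
Input: [94, 29, 86, 14, 58, 15, 63, 94]
Sorted: [14, 15, 29, 58, 63, 86, 94, 94]

25


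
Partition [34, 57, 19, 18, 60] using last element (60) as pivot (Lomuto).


Pivot: 60
  34 <= 60: advance i (no swap)
  57 <= 60: advance i (no swap)
  19 <= 60: advance i (no swap)
  18 <= 60: advance i (no swap)
Place pivot at 4: [34, 57, 19, 18, 60]

Partitioned: [34, 57, 19, 18, 60]


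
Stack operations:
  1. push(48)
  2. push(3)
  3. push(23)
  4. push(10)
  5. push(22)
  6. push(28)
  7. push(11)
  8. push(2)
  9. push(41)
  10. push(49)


push(48) -> [48]
push(3) -> [48, 3]
push(23) -> [48, 3, 23]
push(10) -> [48, 3, 23, 10]
push(22) -> [48, 3, 23, 10, 22]
push(28) -> [48, 3, 23, 10, 22, 28]
push(11) -> [48, 3, 23, 10, 22, 28, 11]
push(2) -> [48, 3, 23, 10, 22, 28, 11, 2]
push(41) -> [48, 3, 23, 10, 22, 28, 11, 2, 41]
push(49) -> [48, 3, 23, 10, 22, 28, 11, 2, 41, 49]

Final stack: [48, 3, 23, 10, 22, 28, 11, 2, 41, 49]


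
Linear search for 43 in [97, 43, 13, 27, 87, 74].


i=0: 97!=43
i=1: 43==43 found!

Found at 1, 2 comps


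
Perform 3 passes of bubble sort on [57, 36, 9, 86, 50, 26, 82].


Initial: [57, 36, 9, 86, 50, 26, 82]
Pass 1: [36, 9, 57, 50, 26, 82, 86] (5 swaps)
Pass 2: [9, 36, 50, 26, 57, 82, 86] (3 swaps)
Pass 3: [9, 36, 26, 50, 57, 82, 86] (1 swaps)

After 3 passes: [9, 36, 26, 50, 57, 82, 86]


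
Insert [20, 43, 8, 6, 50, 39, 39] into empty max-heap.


Insert 20: [20]
Insert 43: [43, 20]
Insert 8: [43, 20, 8]
Insert 6: [43, 20, 8, 6]
Insert 50: [50, 43, 8, 6, 20]
Insert 39: [50, 43, 39, 6, 20, 8]
Insert 39: [50, 43, 39, 6, 20, 8, 39]

Final heap: [50, 43, 39, 6, 20, 8, 39]


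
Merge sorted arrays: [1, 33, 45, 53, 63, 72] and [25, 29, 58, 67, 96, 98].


Take 1 from A
Take 25 from B
Take 29 from B
Take 33 from A
Take 45 from A
Take 53 from A
Take 58 from B
Take 63 from A
Take 67 from B
Take 72 from A

Merged: [1, 25, 29, 33, 45, 53, 58, 63, 67, 72, 96, 98]


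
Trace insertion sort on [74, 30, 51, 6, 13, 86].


Initial: [74, 30, 51, 6, 13, 86]
Insert 30: [30, 74, 51, 6, 13, 86]
Insert 51: [30, 51, 74, 6, 13, 86]
Insert 6: [6, 30, 51, 74, 13, 86]
Insert 13: [6, 13, 30, 51, 74, 86]
Insert 86: [6, 13, 30, 51, 74, 86]

Sorted: [6, 13, 30, 51, 74, 86]


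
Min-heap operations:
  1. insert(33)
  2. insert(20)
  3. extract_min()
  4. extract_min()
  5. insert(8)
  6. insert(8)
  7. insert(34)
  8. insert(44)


insert(33) -> [33]
insert(20) -> [20, 33]
extract_min()->20, [33]
extract_min()->33, []
insert(8) -> [8]
insert(8) -> [8, 8]
insert(34) -> [8, 8, 34]
insert(44) -> [8, 8, 34, 44]

Final heap: [8, 8, 34, 44]


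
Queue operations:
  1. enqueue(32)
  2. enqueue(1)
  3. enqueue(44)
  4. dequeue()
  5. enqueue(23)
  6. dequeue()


enqueue(32) -> [32]
enqueue(1) -> [32, 1]
enqueue(44) -> [32, 1, 44]
dequeue()->32, [1, 44]
enqueue(23) -> [1, 44, 23]
dequeue()->1, [44, 23]

Final queue: [44, 23]


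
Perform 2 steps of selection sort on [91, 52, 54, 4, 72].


Initial: [91, 52, 54, 4, 72]
Step 1: min=4 at 3
  Swap: [4, 52, 54, 91, 72]
Step 2: min=52 at 1
  Swap: [4, 52, 54, 91, 72]

After 2 steps: [4, 52, 54, 91, 72]


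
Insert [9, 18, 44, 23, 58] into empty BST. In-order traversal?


Insert 9: root
Insert 18: R from 9
Insert 44: R from 9 -> R from 18
Insert 23: R from 9 -> R from 18 -> L from 44
Insert 58: R from 9 -> R from 18 -> R from 44

In-order: [9, 18, 23, 44, 58]


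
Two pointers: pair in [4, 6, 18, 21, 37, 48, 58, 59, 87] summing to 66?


lo=0(4)+hi=8(87)=91
lo=0(4)+hi=7(59)=63
lo=1(6)+hi=7(59)=65
lo=2(18)+hi=7(59)=77
lo=2(18)+hi=6(58)=76
lo=2(18)+hi=5(48)=66

Yes: 18+48=66


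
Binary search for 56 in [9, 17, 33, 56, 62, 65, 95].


Step 1: lo=0, hi=6, mid=3, val=56

Found at index 3


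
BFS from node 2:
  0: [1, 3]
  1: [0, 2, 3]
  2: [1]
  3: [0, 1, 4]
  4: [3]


Visit 2, enqueue [1]
Visit 1, enqueue [0, 3]
Visit 0, enqueue []
Visit 3, enqueue [4]
Visit 4, enqueue []

BFS order: [2, 1, 0, 3, 4]


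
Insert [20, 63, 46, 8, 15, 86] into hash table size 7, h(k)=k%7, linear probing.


Insert 20: h=6 -> slot 6
Insert 63: h=0 -> slot 0
Insert 46: h=4 -> slot 4
Insert 8: h=1 -> slot 1
Insert 15: h=1, 1 probes -> slot 2
Insert 86: h=2, 1 probes -> slot 3

Table: [63, 8, 15, 86, 46, None, 20]


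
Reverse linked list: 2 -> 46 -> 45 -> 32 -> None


Step 1: curr=2, set curr.next=prev(None) | reversed so far: 2
Step 2: curr=46, set curr.next=prev(2) | reversed so far: 46 -> 2
Step 3: curr=45, set curr.next=prev(46) | reversed so far: 45 -> 46 -> 2
Step 4: curr=32, set curr.next=prev(45) | reversed so far: 32 -> 45 -> 46 -> 2

32 -> 45 -> 46 -> 2 -> None


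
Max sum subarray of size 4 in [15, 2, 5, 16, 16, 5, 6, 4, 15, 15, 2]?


[0:4]: 38
[1:5]: 39
[2:6]: 42
[3:7]: 43
[4:8]: 31
[5:9]: 30
[6:10]: 40
[7:11]: 36

Max: 43 at [3:7]
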